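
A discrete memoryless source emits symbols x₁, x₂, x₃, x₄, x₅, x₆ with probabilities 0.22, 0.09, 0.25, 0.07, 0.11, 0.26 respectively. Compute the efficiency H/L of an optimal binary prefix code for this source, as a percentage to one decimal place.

Entropy H = −Σ p log₂ p ≈ 2.4174 bits.
Huffman merges: 7/100+9/100→4/25; 11/100+4/25→27/100; 11/50+1/4→47/100; 13/50+27/100→53/100; 47/100+53/100→1. L = 243/100 ≈ 2.4300.
Efficiency = H/L = 2.4174/2.4300 = 99.5%.

99.5%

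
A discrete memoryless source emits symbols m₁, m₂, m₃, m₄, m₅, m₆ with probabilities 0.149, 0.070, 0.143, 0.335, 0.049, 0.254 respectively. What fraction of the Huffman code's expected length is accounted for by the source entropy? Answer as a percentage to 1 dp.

97.6%

Entropy H = −Σ p log₂ p ≈ 2.3230 bits.
Huffman merges: 49/1000+7/100→119/1000; 119/1000+143/1000→131/500; 149/1000+127/500→403/1000; 131/500+67/200→597/1000; 403/1000+597/1000→1. L = 2381/1000 ≈ 2.3810.
Efficiency = H/L = 2.3230/2.3810 = 97.6%.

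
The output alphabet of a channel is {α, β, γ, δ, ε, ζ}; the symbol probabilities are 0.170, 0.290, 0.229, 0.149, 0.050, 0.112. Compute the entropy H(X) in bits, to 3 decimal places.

2.419 bits

H = −Σ pᵢ log₂ pᵢ.
−0.170·log₂(0.170) = 0.4346
−0.290·log₂(0.290) = 0.5179
−0.229·log₂(0.229) = 0.4870
−0.149·log₂(0.149) = 0.4092
−0.050·log₂(0.050) = 0.2161
−0.112·log₂(0.112) = 0.3537
Sum ≈ 2.4186 → 2.419 bits.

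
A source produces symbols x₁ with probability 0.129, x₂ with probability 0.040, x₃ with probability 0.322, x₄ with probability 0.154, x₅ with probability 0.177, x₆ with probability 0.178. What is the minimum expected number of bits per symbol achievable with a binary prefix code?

Repeatedly combine the two least-probable nodes; the expected code length is the sum of the merged weights.
merge 1/25 + 129/1000 → 169/1000
merge 77/500 + 169/1000 → 323/1000
merge 177/1000 + 89/500 → 71/200
merge 161/500 + 323/1000 → 129/200
merge 71/200 + 129/200 → 1
L = 169/1000 + 323/1000 + 71/200 + 129/200 + 1 = 623/250 = 2.492 bits/symbol.

2.492 bits/symbol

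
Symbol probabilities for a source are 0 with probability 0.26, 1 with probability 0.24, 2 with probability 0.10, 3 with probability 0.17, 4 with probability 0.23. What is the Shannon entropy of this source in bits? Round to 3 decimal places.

H = −Σ pᵢ log₂ pᵢ.
−0.26·log₂(0.26) = 0.5053
−0.24·log₂(0.24) = 0.4941
−0.10·log₂(0.10) = 0.3322
−0.17·log₂(0.17) = 0.4346
−0.23·log₂(0.23) = 0.4877
Sum ≈ 2.2539 → 2.254 bits.

2.254 bits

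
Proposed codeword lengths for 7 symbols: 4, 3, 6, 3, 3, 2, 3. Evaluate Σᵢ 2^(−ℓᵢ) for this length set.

0.828125

With common denominator 2^6 = 64: Σ 2^(−ℓᵢ) = 4/64 + 8/64 + 1/64 + 8/64 + 8/64 + 16/64 + 8/64 = 53/64 = 0.828125.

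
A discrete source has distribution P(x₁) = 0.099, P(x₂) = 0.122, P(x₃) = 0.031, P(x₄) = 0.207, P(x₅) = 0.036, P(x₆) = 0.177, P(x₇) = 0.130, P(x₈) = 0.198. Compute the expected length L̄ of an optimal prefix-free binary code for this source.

2.828 bits/symbol

Repeatedly combine the two least-probable nodes; the expected code length is the sum of the merged weights.
merge 31/1000 + 9/250 → 67/1000
merge 67/1000 + 99/1000 → 83/500
merge 61/500 + 13/100 → 63/250
merge 83/500 + 177/1000 → 343/1000
merge 99/500 + 207/1000 → 81/200
merge 63/250 + 343/1000 → 119/200
merge 81/200 + 119/200 → 1
L = 67/1000 + 83/500 + 63/250 + 343/1000 + 81/200 + 119/200 + 1 = 707/250 = 2.828 bits/symbol.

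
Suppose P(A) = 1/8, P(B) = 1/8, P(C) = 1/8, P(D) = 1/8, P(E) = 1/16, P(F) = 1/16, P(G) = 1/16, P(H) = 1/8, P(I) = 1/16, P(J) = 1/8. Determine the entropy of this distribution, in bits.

3.25 bits

Each probability is a power of 1/2, so log₂(1/p) is an integer.
H = Σ p·log₂(1/p) = 1/8·3 + 1/8·3 + 1/8·3 + 1/8·3 + 1/16·4 + 1/16·4 + 1/16·4 + 1/8·3 + 1/16·4 + 1/8·3 = 3.25 bits.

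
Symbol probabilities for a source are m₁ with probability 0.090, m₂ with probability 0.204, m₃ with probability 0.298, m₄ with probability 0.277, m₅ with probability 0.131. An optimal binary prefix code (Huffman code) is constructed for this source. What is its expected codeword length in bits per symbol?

Repeatedly combine the two least-probable nodes; the expected code length is the sum of the merged weights.
merge 9/100 + 131/1000 → 221/1000
merge 51/250 + 221/1000 → 17/40
merge 277/1000 + 149/500 → 23/40
merge 17/40 + 23/40 → 1
L = 221/1000 + 17/40 + 23/40 + 1 = 2221/1000 = 2.221 bits/symbol.

2.221 bits/symbol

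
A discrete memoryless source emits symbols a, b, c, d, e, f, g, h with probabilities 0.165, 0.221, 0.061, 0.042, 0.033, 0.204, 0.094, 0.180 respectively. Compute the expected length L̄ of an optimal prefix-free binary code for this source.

Repeatedly combine the two least-probable nodes; the expected code length is the sum of the merged weights.
merge 33/1000 + 21/500 → 3/40
merge 61/1000 + 3/40 → 17/125
merge 47/500 + 17/125 → 23/100
merge 33/200 + 9/50 → 69/200
merge 51/250 + 221/1000 → 17/40
merge 23/100 + 69/200 → 23/40
merge 17/40 + 23/40 → 1
L = 3/40 + 17/125 + 23/100 + 69/200 + 17/40 + 23/40 + 1 = 1393/500 = 2.786 bits/symbol.

2.786 bits/symbol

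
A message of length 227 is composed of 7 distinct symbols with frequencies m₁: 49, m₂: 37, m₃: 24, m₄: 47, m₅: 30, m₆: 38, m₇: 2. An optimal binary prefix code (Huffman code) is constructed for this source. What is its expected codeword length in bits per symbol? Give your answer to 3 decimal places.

2.692 bits/symbol

Probabilities are the counts divided by 227.
Repeatedly combine the two least-probable nodes; the expected code length is the sum of the merged weights.
merge 2/227 + 24/227 → 26/227
merge 26/227 + 30/227 → 56/227
merge 37/227 + 38/227 → 75/227
merge 47/227 + 49/227 → 96/227
merge 56/227 + 75/227 → 131/227
merge 96/227 + 131/227 → 1
L = 26/227 + 56/227 + 75/227 + 96/227 + 131/227 + 1 = 611/227 ≈ 2.692 bits/symbol.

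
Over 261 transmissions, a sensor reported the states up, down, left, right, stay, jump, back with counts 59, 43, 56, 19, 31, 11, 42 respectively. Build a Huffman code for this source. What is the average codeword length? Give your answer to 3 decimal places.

2.674 bits/symbol

Probabilities are the counts divided by 261.
Repeatedly combine the two least-probable nodes; the expected code length is the sum of the merged weights.
merge 11/261 + 19/261 → 10/87
merge 10/87 + 31/261 → 61/261
merge 14/87 + 43/261 → 85/261
merge 56/261 + 59/261 → 115/261
merge 61/261 + 85/261 → 146/261
merge 115/261 + 146/261 → 1
L = 10/87 + 61/261 + 85/261 + 115/261 + 146/261 + 1 = 698/261 ≈ 2.674 bits/symbol.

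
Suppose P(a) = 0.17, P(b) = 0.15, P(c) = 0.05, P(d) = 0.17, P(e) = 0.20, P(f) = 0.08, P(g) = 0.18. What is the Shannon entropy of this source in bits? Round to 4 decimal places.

H = −Σ pᵢ log₂ pᵢ.
−0.17·log₂(0.17) = 0.4346
−0.15·log₂(0.15) = 0.4105
−0.05·log₂(0.05) = 0.2161
−0.17·log₂(0.17) = 0.4346
−0.20·log₂(0.20) = 0.4644
−0.08·log₂(0.08) = 0.2915
−0.18·log₂(0.18) = 0.4453
Sum ≈ 2.6970 → 2.6970 bits.

2.6970 bits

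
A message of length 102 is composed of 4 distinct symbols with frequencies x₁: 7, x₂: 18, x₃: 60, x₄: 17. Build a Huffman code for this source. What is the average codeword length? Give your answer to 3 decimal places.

1.647 bits/symbol

Probabilities are the counts divided by 102.
Repeatedly combine the two least-probable nodes; the expected code length is the sum of the merged weights.
merge 7/102 + 1/6 → 4/17
merge 3/17 + 4/17 → 7/17
merge 7/17 + 10/17 → 1
L = 4/17 + 7/17 + 1 = 28/17 ≈ 1.647 bits/symbol.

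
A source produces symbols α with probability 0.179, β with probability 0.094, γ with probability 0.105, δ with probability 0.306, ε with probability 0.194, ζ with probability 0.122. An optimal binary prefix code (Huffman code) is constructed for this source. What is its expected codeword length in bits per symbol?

2.5 bits/symbol

Repeatedly combine the two least-probable nodes; the expected code length is the sum of the merged weights.
merge 47/500 + 21/200 → 199/1000
merge 61/500 + 179/1000 → 301/1000
merge 97/500 + 199/1000 → 393/1000
merge 301/1000 + 153/500 → 607/1000
merge 393/1000 + 607/1000 → 1
L = 199/1000 + 301/1000 + 393/1000 + 607/1000 + 1 = 5/2 = 2.5 bits/symbol.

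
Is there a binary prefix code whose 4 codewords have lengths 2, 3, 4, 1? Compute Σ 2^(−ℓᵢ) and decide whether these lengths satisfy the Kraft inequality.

With common denominator 2^4 = 16: Σ 2^(−ℓᵢ) = 4/16 + 2/16 + 1/16 + 8/16 = 15/16 = 0.9375.
Kraft's inequality requires Σ ≤ 1; here Σ = 0.9375 ≤ 1, so such a prefix code exists.

0.9375; yes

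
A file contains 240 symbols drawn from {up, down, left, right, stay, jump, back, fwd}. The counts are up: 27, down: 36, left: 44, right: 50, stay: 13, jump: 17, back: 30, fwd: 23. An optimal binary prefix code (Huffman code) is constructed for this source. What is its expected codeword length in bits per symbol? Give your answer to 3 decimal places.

Probabilities are the counts divided by 240.
Repeatedly combine the two least-probable nodes; the expected code length is the sum of the merged weights.
merge 13/240 + 17/240 → 1/8
merge 23/240 + 9/80 → 5/24
merge 1/8 + 1/8 → 1/4
merge 3/20 + 11/60 → 1/3
merge 5/24 + 5/24 → 5/12
merge 1/4 + 1/3 → 7/12
merge 5/12 + 7/12 → 1
L = 1/8 + 5/24 + 1/4 + 1/3 + 5/12 + 7/12 + 1 = 35/12 ≈ 2.917 bits/symbol.

2.917 bits/symbol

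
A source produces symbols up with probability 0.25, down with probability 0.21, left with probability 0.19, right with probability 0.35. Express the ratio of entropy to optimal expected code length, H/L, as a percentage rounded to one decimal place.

97.9%

Entropy H = −Σ p log₂ p ≈ 1.9582 bits.
Huffman merges: 19/100+21/100→2/5; 1/4+7/20→3/5; 2/5+3/5→1. L = 2 ≈ 2.0000.
Efficiency = H/L = 1.9582/2.0000 = 97.9%.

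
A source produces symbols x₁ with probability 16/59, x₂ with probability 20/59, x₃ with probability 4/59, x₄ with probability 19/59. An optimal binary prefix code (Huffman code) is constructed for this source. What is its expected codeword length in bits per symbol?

2 bits/symbol

Repeatedly combine the two least-probable nodes; the expected code length is the sum of the merged weights.
merge 4/59 + 16/59 → 20/59
merge 19/59 + 20/59 → 39/59
merge 20/59 + 39/59 → 1
L = 20/59 + 39/59 + 1 = 2 bits/symbol.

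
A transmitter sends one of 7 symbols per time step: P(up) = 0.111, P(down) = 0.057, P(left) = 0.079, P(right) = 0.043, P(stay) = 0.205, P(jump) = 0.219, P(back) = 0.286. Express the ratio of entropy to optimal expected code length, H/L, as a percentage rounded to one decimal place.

98.8%

Entropy H = −Σ p log₂ p ≈ 2.5371 bits.
Huffman merges: 43/1000+57/1000→1/10; 79/1000+1/10→179/1000; 111/1000+179/1000→29/100; 41/200+219/1000→53/125; 143/500+29/100→72/125; 53/125+72/125→1. L = 2569/1000 ≈ 2.5690.
Efficiency = H/L = 2.5371/2.5690 = 98.8%.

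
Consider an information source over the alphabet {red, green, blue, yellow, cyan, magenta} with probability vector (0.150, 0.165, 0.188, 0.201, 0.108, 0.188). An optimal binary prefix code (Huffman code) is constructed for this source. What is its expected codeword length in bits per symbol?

Repeatedly combine the two least-probable nodes; the expected code length is the sum of the merged weights.
merge 27/250 + 3/20 → 129/500
merge 33/200 + 47/250 → 353/1000
merge 47/250 + 201/1000 → 389/1000
merge 129/500 + 353/1000 → 611/1000
merge 389/1000 + 611/1000 → 1
L = 129/500 + 353/1000 + 389/1000 + 611/1000 + 1 = 2611/1000 = 2.611 bits/symbol.

2.611 bits/symbol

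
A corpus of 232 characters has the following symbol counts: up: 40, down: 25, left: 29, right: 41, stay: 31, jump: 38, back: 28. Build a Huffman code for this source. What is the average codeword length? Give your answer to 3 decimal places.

Probabilities are the counts divided by 232.
Repeatedly combine the two least-probable nodes; the expected code length is the sum of the merged weights.
merge 25/232 + 7/58 → 53/232
merge 1/8 + 31/232 → 15/58
merge 19/116 + 5/29 → 39/116
merge 41/232 + 53/232 → 47/116
merge 15/58 + 39/116 → 69/116
merge 47/116 + 69/116 → 1
L = 53/232 + 15/58 + 39/116 + 47/116 + 69/116 + 1 = 655/232 ≈ 2.823 bits/symbol.

2.823 bits/symbol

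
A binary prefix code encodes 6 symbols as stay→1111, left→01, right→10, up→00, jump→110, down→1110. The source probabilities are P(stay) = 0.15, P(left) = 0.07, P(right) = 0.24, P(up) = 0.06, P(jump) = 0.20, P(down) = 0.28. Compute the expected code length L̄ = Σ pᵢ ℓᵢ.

3.06 bits/symbol

L̄ = Σ pᵢ·ℓᵢ = 0.15·4 + 0.07·2 + 0.24·2 + 0.06·2 + 0.20·3 + 0.28·4 = 3.06 bits/symbol.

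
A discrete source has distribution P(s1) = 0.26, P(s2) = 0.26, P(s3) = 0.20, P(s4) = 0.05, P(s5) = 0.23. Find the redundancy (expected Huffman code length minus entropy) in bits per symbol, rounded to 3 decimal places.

Entropy H = −Σ p log₂ p ≈ 2.1787 bits.
Huffman merges: 1/20+1/5→1/4; 23/100+1/4→12/25; 13/50+13/50→13/25; 12/25+13/25→1. L = 9/4 ≈ 2.2500.
L − H = 2.2500 − 2.1787 = 0.071 bits.

0.071 bits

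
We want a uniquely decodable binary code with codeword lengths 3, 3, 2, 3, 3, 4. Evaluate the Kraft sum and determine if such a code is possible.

0.8125; yes

With common denominator 2^4 = 16: Σ 2^(−ℓᵢ) = 2/16 + 2/16 + 4/16 + 2/16 + 2/16 + 1/16 = 13/16 = 0.8125.
Kraft's inequality requires Σ ≤ 1; here Σ = 0.8125 ≤ 1, so such a prefix code exists.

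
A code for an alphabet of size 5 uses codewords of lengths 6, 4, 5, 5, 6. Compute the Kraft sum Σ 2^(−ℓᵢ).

With common denominator 2^6 = 64: Σ 2^(−ℓᵢ) = 1/64 + 4/64 + 2/64 + 2/64 + 1/64 = 10/64 = 0.15625.

0.15625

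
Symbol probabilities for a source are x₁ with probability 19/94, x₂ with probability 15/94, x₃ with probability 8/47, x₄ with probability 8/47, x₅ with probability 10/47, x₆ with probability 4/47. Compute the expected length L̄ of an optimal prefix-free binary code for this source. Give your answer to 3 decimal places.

2.585 bits/symbol

Repeatedly combine the two least-probable nodes; the expected code length is the sum of the merged weights.
merge 4/47 + 15/94 → 23/94
merge 8/47 + 8/47 → 16/47
merge 19/94 + 10/47 → 39/94
merge 23/94 + 16/47 → 55/94
merge 39/94 + 55/94 → 1
L = 23/94 + 16/47 + 39/94 + 55/94 + 1 = 243/94 ≈ 2.585 bits/symbol.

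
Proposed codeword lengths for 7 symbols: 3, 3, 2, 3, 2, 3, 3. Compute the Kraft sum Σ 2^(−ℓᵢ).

With common denominator 2^3 = 8: Σ 2^(−ℓᵢ) = 1/8 + 1/8 + 2/8 + 1/8 + 2/8 + 1/8 + 1/8 = 9/8 = 1.125.

1.125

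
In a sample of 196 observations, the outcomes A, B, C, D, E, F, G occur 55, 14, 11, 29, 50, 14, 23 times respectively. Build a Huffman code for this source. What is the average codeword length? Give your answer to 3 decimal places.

2.592 bits/symbol

Probabilities are the counts divided by 196.
Repeatedly combine the two least-probable nodes; the expected code length is the sum of the merged weights.
merge 11/196 + 1/14 → 25/196
merge 1/14 + 23/196 → 37/196
merge 25/196 + 29/196 → 27/98
merge 37/196 + 25/98 → 87/196
merge 27/98 + 55/196 → 109/196
merge 87/196 + 109/196 → 1
L = 25/196 + 37/196 + 27/98 + 87/196 + 109/196 + 1 = 127/49 ≈ 2.592 bits/symbol.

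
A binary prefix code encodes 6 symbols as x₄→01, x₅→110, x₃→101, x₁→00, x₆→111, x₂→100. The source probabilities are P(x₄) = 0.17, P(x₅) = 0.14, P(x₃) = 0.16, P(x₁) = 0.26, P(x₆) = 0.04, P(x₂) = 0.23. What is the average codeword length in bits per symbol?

L̄ = Σ pᵢ·ℓᵢ = 0.17·2 + 0.14·3 + 0.16·3 + 0.26·2 + 0.04·3 + 0.23·3 = 2.57 bits/symbol.

2.57 bits/symbol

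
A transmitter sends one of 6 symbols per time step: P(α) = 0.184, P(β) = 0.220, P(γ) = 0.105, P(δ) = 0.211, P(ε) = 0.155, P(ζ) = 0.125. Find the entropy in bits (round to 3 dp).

2.537 bits

H = −Σ pᵢ log₂ pᵢ.
−0.184·log₂(0.184) = 0.4494
−0.220·log₂(0.220) = 0.4806
−0.105·log₂(0.105) = 0.3414
−0.211·log₂(0.211) = 0.4736
−0.155·log₂(0.155) = 0.4169
−0.125·log₂(0.125) = 0.3750
Sum ≈ 2.5369 → 2.537 bits.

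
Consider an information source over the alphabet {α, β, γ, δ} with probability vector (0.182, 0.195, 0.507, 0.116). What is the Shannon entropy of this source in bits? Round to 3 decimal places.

H = −Σ pᵢ log₂ pᵢ.
−0.182·log₂(0.182) = 0.4474
−0.195·log₂(0.195) = 0.4599
−0.507·log₂(0.507) = 0.4968
−0.116·log₂(0.116) = 0.3605
Sum ≈ 1.7646 → 1.765 bits.

1.765 bits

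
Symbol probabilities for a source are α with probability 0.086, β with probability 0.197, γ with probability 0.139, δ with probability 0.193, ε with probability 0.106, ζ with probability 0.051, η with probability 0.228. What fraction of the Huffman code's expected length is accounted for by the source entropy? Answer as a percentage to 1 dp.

98.4%

Entropy H = −Σ p log₂ p ≈ 2.6684 bits.
Huffman merges: 51/1000+43/500→137/1000; 53/500+137/1000→243/1000; 139/1000+193/1000→83/250; 197/1000+57/250→17/40; 243/1000+83/250→23/40; 17/40+23/40→1. L = 339/125 ≈ 2.7120.
Efficiency = H/L = 2.6684/2.7120 = 98.4%.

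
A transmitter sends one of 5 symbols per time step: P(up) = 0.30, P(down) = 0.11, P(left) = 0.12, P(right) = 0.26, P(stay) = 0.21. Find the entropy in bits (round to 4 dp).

2.2166 bits

H = −Σ pᵢ log₂ pᵢ.
−0.30·log₂(0.30) = 0.5211
−0.11·log₂(0.11) = 0.3503
−0.12·log₂(0.12) = 0.3671
−0.26·log₂(0.26) = 0.5053
−0.21·log₂(0.21) = 0.4728
Sum ≈ 2.2166 → 2.2166 bits.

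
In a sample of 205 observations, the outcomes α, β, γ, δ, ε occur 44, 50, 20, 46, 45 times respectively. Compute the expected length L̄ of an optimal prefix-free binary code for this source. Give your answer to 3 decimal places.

2.312 bits/symbol

Probabilities are the counts divided by 205.
Repeatedly combine the two least-probable nodes; the expected code length is the sum of the merged weights.
merge 4/41 + 44/205 → 64/205
merge 9/41 + 46/205 → 91/205
merge 10/41 + 64/205 → 114/205
merge 91/205 + 114/205 → 1
L = 64/205 + 91/205 + 114/205 + 1 = 474/205 ≈ 2.312 bits/symbol.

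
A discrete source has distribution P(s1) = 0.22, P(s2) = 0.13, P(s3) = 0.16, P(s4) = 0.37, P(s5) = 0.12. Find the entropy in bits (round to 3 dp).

2.184 bits

H = −Σ pᵢ log₂ pᵢ.
−0.22·log₂(0.22) = 0.4806
−0.13·log₂(0.13) = 0.3826
−0.16·log₂(0.16) = 0.4230
−0.37·log₂(0.37) = 0.5307
−0.12·log₂(0.12) = 0.3671
Sum ≈ 2.1840 → 2.184 bits.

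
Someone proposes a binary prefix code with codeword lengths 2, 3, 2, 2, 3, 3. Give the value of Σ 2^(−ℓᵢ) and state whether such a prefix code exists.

With common denominator 2^3 = 8: Σ 2^(−ℓᵢ) = 2/8 + 1/8 + 2/8 + 2/8 + 1/8 + 1/8 = 9/8 = 1.125.
Kraft's inequality requires Σ ≤ 1; here Σ = 1.125 > 1, so no such prefix code exists.

1.125; no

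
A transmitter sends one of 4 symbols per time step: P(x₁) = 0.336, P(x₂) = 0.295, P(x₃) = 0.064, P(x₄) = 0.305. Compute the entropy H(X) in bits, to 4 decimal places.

1.8246 bits

H = −Σ pᵢ log₂ pᵢ.
−0.336·log₂(0.336) = 0.5287
−0.295·log₂(0.295) = 0.5196
−0.064·log₂(0.064) = 0.2538
−0.305·log₂(0.305) = 0.5225
Sum ≈ 1.8246 → 1.8246 bits.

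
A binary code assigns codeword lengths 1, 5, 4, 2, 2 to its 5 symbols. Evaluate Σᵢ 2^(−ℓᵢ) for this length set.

1.09375

With common denominator 2^5 = 32: Σ 2^(−ℓᵢ) = 16/32 + 1/32 + 2/32 + 8/32 + 8/32 = 35/32 = 1.09375.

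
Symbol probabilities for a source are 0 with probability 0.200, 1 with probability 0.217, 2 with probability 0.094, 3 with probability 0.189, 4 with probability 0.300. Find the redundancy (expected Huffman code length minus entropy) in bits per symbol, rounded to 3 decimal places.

0.044 bits

Entropy H = −Σ p log₂ p ≈ 2.2387 bits.
Huffman merges: 47/500+189/1000→283/1000; 1/5+217/1000→417/1000; 283/1000+3/10→583/1000; 417/1000+583/1000→1. L = 2283/1000 ≈ 2.2830.
L − H = 2.2830 − 2.2387 = 0.044 bits.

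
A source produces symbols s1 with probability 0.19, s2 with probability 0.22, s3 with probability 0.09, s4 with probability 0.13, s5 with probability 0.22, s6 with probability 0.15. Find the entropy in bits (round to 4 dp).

2.5222 bits

H = −Σ pᵢ log₂ pᵢ.
−0.19·log₂(0.19) = 0.4552
−0.22·log₂(0.22) = 0.4806
−0.09·log₂(0.09) = 0.3127
−0.13·log₂(0.13) = 0.3826
−0.22·log₂(0.22) = 0.4806
−0.15·log₂(0.15) = 0.4105
Sum ≈ 2.5222 → 2.5222 bits.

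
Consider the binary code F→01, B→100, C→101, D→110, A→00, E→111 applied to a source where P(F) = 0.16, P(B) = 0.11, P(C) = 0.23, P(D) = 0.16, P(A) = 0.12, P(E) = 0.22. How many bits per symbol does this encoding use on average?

2.72 bits/symbol

L̄ = Σ pᵢ·ℓᵢ = 0.16·2 + 0.11·3 + 0.23·3 + 0.16·3 + 0.12·2 + 0.22·3 = 2.72 bits/symbol.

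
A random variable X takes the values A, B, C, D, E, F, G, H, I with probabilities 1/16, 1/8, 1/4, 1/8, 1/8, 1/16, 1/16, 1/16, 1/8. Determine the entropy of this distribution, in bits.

Each probability is a power of 1/2, so log₂(1/p) is an integer.
H = Σ p·log₂(1/p) = 1/16·4 + 1/8·3 + 1/4·2 + 1/8·3 + 1/8·3 + 1/16·4 + 1/16·4 + 1/16·4 + 1/8·3 = 3 bits.

3 bits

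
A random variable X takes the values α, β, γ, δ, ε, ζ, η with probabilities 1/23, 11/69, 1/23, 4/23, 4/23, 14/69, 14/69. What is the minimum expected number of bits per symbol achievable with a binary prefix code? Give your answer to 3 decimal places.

2.681 bits/symbol

Repeatedly combine the two least-probable nodes; the expected code length is the sum of the merged weights.
merge 1/23 + 1/23 → 2/23
merge 2/23 + 11/69 → 17/69
merge 4/23 + 4/23 → 8/23
merge 14/69 + 14/69 → 28/69
merge 17/69 + 8/23 → 41/69
merge 28/69 + 41/69 → 1
L = 2/23 + 17/69 + 8/23 + 28/69 + 41/69 + 1 = 185/69 ≈ 2.681 bits/symbol.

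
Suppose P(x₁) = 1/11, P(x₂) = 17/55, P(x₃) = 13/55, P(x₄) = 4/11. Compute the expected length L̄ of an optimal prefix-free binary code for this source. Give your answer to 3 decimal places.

1.964 bits/symbol

Repeatedly combine the two least-probable nodes; the expected code length is the sum of the merged weights.
merge 1/11 + 13/55 → 18/55
merge 17/55 + 18/55 → 7/11
merge 4/11 + 7/11 → 1
L = 18/55 + 7/11 + 1 = 108/55 ≈ 1.964 bits/symbol.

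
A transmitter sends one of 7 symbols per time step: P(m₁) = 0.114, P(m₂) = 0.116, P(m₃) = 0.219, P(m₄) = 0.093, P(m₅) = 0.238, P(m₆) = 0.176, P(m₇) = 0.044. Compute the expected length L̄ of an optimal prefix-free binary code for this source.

Repeatedly combine the two least-probable nodes; the expected code length is the sum of the merged weights.
merge 11/250 + 93/1000 → 137/1000
merge 57/500 + 29/250 → 23/100
merge 137/1000 + 22/125 → 313/1000
merge 219/1000 + 23/100 → 449/1000
merge 119/500 + 313/1000 → 551/1000
merge 449/1000 + 551/1000 → 1
L = 137/1000 + 23/100 + 313/1000 + 449/1000 + 551/1000 + 1 = 67/25 = 2.68 bits/symbol.

2.68 bits/symbol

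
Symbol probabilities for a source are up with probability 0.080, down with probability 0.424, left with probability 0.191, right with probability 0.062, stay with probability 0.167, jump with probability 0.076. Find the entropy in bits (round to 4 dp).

H = −Σ pᵢ log₂ pᵢ.
−0.080·log₂(0.080) = 0.2915
−0.424·log₂(0.424) = 0.5249
−0.191·log₂(0.191) = 0.4562
−0.062·log₂(0.062) = 0.2487
−0.167·log₂(0.167) = 0.4312
−0.076·log₂(0.076) = 0.2826
Sum ≈ 2.2350 → 2.2350 bits.

2.2350 bits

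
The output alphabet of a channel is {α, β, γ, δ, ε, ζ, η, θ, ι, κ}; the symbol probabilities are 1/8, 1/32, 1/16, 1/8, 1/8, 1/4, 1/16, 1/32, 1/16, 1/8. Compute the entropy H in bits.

3.0625 bits

Each probability is a power of 1/2, so log₂(1/p) is an integer.
H = Σ p·log₂(1/p) = 1/8·3 + 1/32·5 + 1/16·4 + 1/8·3 + 1/8·3 + 1/4·2 + 1/16·4 + 1/32·5 + 1/16·4 + 1/8·3 = 3.0625 bits.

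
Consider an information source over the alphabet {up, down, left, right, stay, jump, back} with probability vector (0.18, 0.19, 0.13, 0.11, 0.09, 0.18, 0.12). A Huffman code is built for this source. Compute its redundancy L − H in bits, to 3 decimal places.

0.052 bits

Entropy H = −Σ p log₂ p ≈ 2.7585 bits.
Huffman merges: 9/100+11/100→1/5; 3/25+13/100→1/4; 9/50+9/50→9/25; 19/100+1/5→39/100; 1/4+9/25→61/100; 39/100+61/100→1. L = 281/100 ≈ 2.8100.
L − H = 2.8100 − 2.7585 = 0.052 bits.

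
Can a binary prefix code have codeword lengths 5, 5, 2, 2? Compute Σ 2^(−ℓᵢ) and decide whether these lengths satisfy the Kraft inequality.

0.5625; yes

With common denominator 2^5 = 32: Σ 2^(−ℓᵢ) = 1/32 + 1/32 + 8/32 + 8/32 = 18/32 = 0.5625.
Kraft's inequality requires Σ ≤ 1; here Σ = 0.5625 ≤ 1, so such a prefix code exists.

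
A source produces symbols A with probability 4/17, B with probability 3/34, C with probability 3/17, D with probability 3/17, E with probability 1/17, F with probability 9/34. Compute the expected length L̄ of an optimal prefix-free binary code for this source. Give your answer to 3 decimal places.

Repeatedly combine the two least-probable nodes; the expected code length is the sum of the merged weights.
merge 1/17 + 3/34 → 5/34
merge 5/34 + 3/17 → 11/34
merge 3/17 + 4/17 → 7/17
merge 9/34 + 11/34 → 10/17
merge 7/17 + 10/17 → 1
L = 5/34 + 11/34 + 7/17 + 10/17 + 1 = 42/17 ≈ 2.471 bits/symbol.

2.471 bits/symbol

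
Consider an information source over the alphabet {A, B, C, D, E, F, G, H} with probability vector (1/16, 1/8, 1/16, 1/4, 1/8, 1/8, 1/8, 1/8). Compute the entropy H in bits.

Each probability is a power of 1/2, so log₂(1/p) is an integer.
H = Σ p·log₂(1/p) = 1/16·4 + 1/8·3 + 1/16·4 + 1/4·2 + 1/8·3 + 1/8·3 + 1/8·3 + 1/8·3 = 2.875 bits.

2.875 bits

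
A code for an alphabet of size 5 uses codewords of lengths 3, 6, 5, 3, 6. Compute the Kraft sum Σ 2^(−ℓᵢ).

0.3125

With common denominator 2^6 = 64: Σ 2^(−ℓᵢ) = 8/64 + 1/64 + 2/64 + 8/64 + 1/64 = 20/64 = 0.3125.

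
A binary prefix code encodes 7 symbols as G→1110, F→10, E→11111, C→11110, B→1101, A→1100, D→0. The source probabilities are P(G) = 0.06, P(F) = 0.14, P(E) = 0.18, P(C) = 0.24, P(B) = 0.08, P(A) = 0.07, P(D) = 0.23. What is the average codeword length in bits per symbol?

3.45 bits/symbol

L̄ = Σ pᵢ·ℓᵢ = 0.06·4 + 0.14·2 + 0.18·5 + 0.24·5 + 0.08·4 + 0.07·4 + 0.23·1 = 3.45 bits/symbol.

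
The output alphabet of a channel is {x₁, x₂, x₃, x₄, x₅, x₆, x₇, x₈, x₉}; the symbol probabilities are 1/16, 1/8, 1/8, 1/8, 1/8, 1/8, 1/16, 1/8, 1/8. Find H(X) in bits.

3.125 bits

Each probability is a power of 1/2, so log₂(1/p) is an integer.
H = Σ p·log₂(1/p) = 1/16·4 + 1/8·3 + 1/8·3 + 1/8·3 + 1/8·3 + 1/8·3 + 1/16·4 + 1/8·3 + 1/8·3 = 3.125 bits.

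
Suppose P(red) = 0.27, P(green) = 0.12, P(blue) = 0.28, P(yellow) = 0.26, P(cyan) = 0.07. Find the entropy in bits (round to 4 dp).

2.1652 bits

H = −Σ pᵢ log₂ pᵢ.
−0.27·log₂(0.27) = 0.5100
−0.12·log₂(0.12) = 0.3671
−0.28·log₂(0.28) = 0.5142
−0.26·log₂(0.26) = 0.5053
−0.07·log₂(0.07) = 0.2686
Sum ≈ 2.1652 → 2.1652 bits.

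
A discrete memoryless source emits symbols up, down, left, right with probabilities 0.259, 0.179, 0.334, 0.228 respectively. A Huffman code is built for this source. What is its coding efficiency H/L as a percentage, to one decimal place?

98.2%

Entropy H = −Σ p log₂ p ≈ 1.9638 bits.
Huffman merges: 179/1000+57/250→407/1000; 259/1000+167/500→593/1000; 407/1000+593/1000→1. L = 2 ≈ 2.0000.
Efficiency = H/L = 1.9638/2.0000 = 98.2%.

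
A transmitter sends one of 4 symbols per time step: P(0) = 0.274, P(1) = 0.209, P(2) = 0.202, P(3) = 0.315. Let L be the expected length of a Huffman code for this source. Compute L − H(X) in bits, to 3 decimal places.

0.025 bits

Entropy H = −Σ p log₂ p ≈ 1.9749 bits.
Huffman merges: 101/500+209/1000→411/1000; 137/500+63/200→589/1000; 411/1000+589/1000→1. L = 2 ≈ 2.0000.
L − H = 2.0000 − 1.9749 = 0.025 bits.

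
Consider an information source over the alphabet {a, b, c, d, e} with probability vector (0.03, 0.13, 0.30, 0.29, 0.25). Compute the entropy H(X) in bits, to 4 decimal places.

H = −Σ pᵢ log₂ pᵢ.
−0.03·log₂(0.03) = 0.1518
−0.13·log₂(0.13) = 0.3826
−0.30·log₂(0.30) = 0.5211
−0.29·log₂(0.29) = 0.5179
−0.25·log₂(0.25) = 0.5000
Sum ≈ 2.0734 → 2.0734 bits.

2.0734 bits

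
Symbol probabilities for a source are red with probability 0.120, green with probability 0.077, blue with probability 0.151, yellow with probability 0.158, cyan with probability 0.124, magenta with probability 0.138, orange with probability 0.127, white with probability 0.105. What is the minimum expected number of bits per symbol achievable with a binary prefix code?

Repeatedly combine the two least-probable nodes; the expected code length is the sum of the merged weights.
merge 77/1000 + 21/200 → 91/500
merge 3/25 + 31/250 → 61/250
merge 127/1000 + 69/500 → 53/200
merge 151/1000 + 79/500 → 309/1000
merge 91/500 + 61/250 → 213/500
merge 53/200 + 309/1000 → 287/500
merge 213/500 + 287/500 → 1
L = 91/500 + 61/250 + 53/200 + 309/1000 + 213/500 + 287/500 + 1 = 3 bits/symbol.

3 bits/symbol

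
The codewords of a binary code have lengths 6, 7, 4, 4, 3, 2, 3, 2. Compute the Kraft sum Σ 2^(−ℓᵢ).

With common denominator 2^7 = 128: Σ 2^(−ℓᵢ) = 2/128 + 1/128 + 8/128 + 8/128 + 16/128 + 32/128 + 16/128 + 32/128 = 115/128 = 0.8984375.

0.8984375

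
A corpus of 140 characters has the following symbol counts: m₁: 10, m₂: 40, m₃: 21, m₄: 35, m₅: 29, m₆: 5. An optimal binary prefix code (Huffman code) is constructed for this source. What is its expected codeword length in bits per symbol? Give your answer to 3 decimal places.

2.364 bits/symbol

Probabilities are the counts divided by 140.
Repeatedly combine the two least-probable nodes; the expected code length is the sum of the merged weights.
merge 1/28 + 1/14 → 3/28
merge 3/28 + 3/20 → 9/35
merge 29/140 + 1/4 → 16/35
merge 9/35 + 2/7 → 19/35
merge 16/35 + 19/35 → 1
L = 3/28 + 9/35 + 16/35 + 19/35 + 1 = 331/140 ≈ 2.364 bits/symbol.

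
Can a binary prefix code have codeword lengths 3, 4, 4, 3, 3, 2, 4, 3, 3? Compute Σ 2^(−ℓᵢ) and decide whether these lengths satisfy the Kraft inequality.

1.0625; no

With common denominator 2^4 = 16: Σ 2^(−ℓᵢ) = 2/16 + 1/16 + 1/16 + 2/16 + 2/16 + 4/16 + 1/16 + 2/16 + 2/16 = 17/16 = 1.0625.
Kraft's inequality requires Σ ≤ 1; here Σ = 1.0625 > 1, so no such prefix code exists.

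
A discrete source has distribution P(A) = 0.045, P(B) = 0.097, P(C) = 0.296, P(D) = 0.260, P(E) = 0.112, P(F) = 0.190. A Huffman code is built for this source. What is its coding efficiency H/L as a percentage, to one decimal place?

98.6%

Entropy H = −Σ p log₂ p ≈ 2.3619 bits.
Huffman merges: 9/200+97/1000→71/500; 14/125+71/500→127/500; 19/100+127/500→111/250; 13/50+37/125→139/250; 111/250+139/250→1. L = 599/250 ≈ 2.3960.
Efficiency = H/L = 2.3619/2.3960 = 98.6%.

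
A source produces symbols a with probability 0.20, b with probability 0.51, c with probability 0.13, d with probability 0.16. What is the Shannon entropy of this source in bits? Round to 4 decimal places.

1.7655 bits

H = −Σ pᵢ log₂ pᵢ.
−0.20·log₂(0.20) = 0.4644
−0.51·log₂(0.51) = 0.4954
−0.13·log₂(0.13) = 0.3826
−0.16·log₂(0.16) = 0.4230
Sum ≈ 1.7655 → 1.7655 bits.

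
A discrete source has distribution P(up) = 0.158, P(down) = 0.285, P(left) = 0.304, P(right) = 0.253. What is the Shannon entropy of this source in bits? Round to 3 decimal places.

H = −Σ pᵢ log₂ pᵢ.
−0.158·log₂(0.158) = 0.4206
−0.285·log₂(0.285) = 0.5161
−0.304·log₂(0.304) = 0.5222
−0.253·log₂(0.253) = 0.5016
Sum ≈ 1.9606 → 1.961 bits.

1.961 bits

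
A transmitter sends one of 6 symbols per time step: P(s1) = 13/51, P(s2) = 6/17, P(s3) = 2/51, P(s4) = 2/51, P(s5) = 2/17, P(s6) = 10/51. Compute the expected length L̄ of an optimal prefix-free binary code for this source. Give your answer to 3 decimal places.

2.275 bits/symbol

Repeatedly combine the two least-probable nodes; the expected code length is the sum of the merged weights.
merge 2/51 + 2/51 → 4/51
merge 4/51 + 2/17 → 10/51
merge 10/51 + 10/51 → 20/51
merge 13/51 + 6/17 → 31/51
merge 20/51 + 31/51 → 1
L = 4/51 + 10/51 + 20/51 + 31/51 + 1 = 116/51 ≈ 2.275 bits/symbol.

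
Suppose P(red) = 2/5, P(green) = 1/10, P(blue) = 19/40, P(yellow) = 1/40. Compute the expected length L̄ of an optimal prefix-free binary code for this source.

1.65 bits/symbol

Repeatedly combine the two least-probable nodes; the expected code length is the sum of the merged weights.
merge 1/40 + 1/10 → 1/8
merge 1/8 + 2/5 → 21/40
merge 19/40 + 21/40 → 1
L = 1/8 + 21/40 + 1 = 33/20 = 1.65 bits/symbol.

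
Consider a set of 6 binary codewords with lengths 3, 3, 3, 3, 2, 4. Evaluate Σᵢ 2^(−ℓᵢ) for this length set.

0.8125

With common denominator 2^4 = 16: Σ 2^(−ℓᵢ) = 2/16 + 2/16 + 2/16 + 2/16 + 4/16 + 1/16 = 13/16 = 0.8125.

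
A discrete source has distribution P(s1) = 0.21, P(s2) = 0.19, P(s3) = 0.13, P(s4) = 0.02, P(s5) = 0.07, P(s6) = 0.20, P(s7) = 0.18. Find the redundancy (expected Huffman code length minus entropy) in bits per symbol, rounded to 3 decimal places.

Entropy H = −Σ p log₂ p ≈ 2.6018 bits.
Huffman merges: 1/50+7/100→9/100; 9/100+13/100→11/50; 9/50+19/100→37/100; 1/5+21/100→41/100; 11/50+37/100→59/100; 41/100+59/100→1. L = 67/25 ≈ 2.6800.
L − H = 2.6800 − 2.6018 = 0.078 bits.

0.078 bits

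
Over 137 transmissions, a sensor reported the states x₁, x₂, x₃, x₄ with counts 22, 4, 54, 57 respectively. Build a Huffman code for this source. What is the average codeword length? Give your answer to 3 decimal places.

Probabilities are the counts divided by 137.
Repeatedly combine the two least-probable nodes; the expected code length is the sum of the merged weights.
merge 4/137 + 22/137 → 26/137
merge 26/137 + 54/137 → 80/137
merge 57/137 + 80/137 → 1
L = 26/137 + 80/137 + 1 = 243/137 ≈ 1.774 bits/symbol.

1.774 bits/symbol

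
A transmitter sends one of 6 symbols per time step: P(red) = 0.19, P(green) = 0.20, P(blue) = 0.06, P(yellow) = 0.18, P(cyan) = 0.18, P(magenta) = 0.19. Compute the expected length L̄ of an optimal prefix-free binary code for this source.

Repeatedly combine the two least-probable nodes; the expected code length is the sum of the merged weights.
merge 3/50 + 9/50 → 6/25
merge 9/50 + 19/100 → 37/100
merge 19/100 + 1/5 → 39/100
merge 6/25 + 37/100 → 61/100
merge 39/100 + 61/100 → 1
L = 6/25 + 37/100 + 39/100 + 61/100 + 1 = 261/100 = 2.61 bits/symbol.

2.61 bits/symbol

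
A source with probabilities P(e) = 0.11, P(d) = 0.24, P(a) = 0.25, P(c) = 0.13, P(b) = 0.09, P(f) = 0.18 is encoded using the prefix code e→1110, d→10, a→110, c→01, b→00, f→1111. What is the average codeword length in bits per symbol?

L̄ = Σ pᵢ·ℓᵢ = 0.11·4 + 0.24·2 + 0.25·3 + 0.13·2 + 0.09·2 + 0.18·4 = 2.83 bits/symbol.

2.83 bits/symbol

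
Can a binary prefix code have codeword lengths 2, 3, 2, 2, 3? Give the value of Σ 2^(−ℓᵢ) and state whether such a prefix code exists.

1; yes

With common denominator 2^3 = 8: Σ 2^(−ℓᵢ) = 2/8 + 1/8 + 2/8 + 2/8 + 1/8 = 8/8 = 1.
Kraft's inequality requires Σ ≤ 1; here Σ = 1 ≤ 1, so such a prefix code exists.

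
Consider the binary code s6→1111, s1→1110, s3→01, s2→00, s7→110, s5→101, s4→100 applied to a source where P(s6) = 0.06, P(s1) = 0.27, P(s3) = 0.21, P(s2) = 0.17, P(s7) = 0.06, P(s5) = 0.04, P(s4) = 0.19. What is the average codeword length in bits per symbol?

2.95 bits/symbol

L̄ = Σ pᵢ·ℓᵢ = 0.06·4 + 0.27·4 + 0.21·2 + 0.17·2 + 0.06·3 + 0.04·3 + 0.19·3 = 2.95 bits/symbol.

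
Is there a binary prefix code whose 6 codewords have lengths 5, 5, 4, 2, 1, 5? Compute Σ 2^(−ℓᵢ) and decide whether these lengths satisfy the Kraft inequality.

0.90625; yes

With common denominator 2^5 = 32: Σ 2^(−ℓᵢ) = 1/32 + 1/32 + 2/32 + 8/32 + 16/32 + 1/32 = 29/32 = 0.90625.
Kraft's inequality requires Σ ≤ 1; here Σ = 0.90625 ≤ 1, so such a prefix code exists.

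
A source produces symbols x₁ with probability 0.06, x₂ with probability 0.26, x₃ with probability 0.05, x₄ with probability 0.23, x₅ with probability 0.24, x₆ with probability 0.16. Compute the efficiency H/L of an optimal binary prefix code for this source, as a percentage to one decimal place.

Entropy H = −Σ p log₂ p ≈ 2.3697 bits.
Huffman merges: 1/20+3/50→11/100; 11/100+4/25→27/100; 23/100+6/25→47/100; 13/50+27/100→53/100; 47/100+53/100→1. L = 119/50 ≈ 2.3800.
Efficiency = H/L = 2.3697/2.3800 = 99.6%.

99.6%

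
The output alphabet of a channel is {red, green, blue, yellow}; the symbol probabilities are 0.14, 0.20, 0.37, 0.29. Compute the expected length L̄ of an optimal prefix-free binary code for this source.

Repeatedly combine the two least-probable nodes; the expected code length is the sum of the merged weights.
merge 7/50 + 1/5 → 17/50
merge 29/100 + 17/50 → 63/100
merge 37/100 + 63/100 → 1
L = 17/50 + 63/100 + 1 = 197/100 = 1.97 bits/symbol.

1.97 bits/symbol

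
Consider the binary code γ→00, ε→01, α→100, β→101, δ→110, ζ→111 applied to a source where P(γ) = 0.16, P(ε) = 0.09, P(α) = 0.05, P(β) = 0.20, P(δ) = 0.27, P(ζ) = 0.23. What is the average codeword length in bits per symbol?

L̄ = Σ pᵢ·ℓᵢ = 0.16·2 + 0.09·2 + 0.05·3 + 0.20·3 + 0.27·3 + 0.23·3 = 2.75 bits/symbol.

2.75 bits/symbol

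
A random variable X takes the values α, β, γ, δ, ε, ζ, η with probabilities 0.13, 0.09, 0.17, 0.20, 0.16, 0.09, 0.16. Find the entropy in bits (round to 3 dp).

2.753 bits

H = −Σ pᵢ log₂ pᵢ.
−0.13·log₂(0.13) = 0.3826
−0.09·log₂(0.09) = 0.3127
−0.17·log₂(0.17) = 0.4346
−0.20·log₂(0.20) = 0.4644
−0.16·log₂(0.16) = 0.4230
−0.09·log₂(0.09) = 0.3127
−0.16·log₂(0.16) = 0.4230
Sum ≈ 2.7530 → 2.753 bits.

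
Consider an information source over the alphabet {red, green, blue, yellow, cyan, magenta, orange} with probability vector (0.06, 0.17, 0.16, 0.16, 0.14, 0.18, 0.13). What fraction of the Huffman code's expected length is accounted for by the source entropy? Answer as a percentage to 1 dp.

Entropy H = −Σ p log₂ p ≈ 2.7492 bits.
Huffman merges: 3/50+13/100→19/100; 7/50+4/25→3/10; 4/25+17/100→33/100; 9/50+19/100→37/100; 3/10+33/100→63/100; 37/100+63/100→1. L = 141/50 ≈ 2.8200.
Efficiency = H/L = 2.7492/2.8200 = 97.5%.

97.5%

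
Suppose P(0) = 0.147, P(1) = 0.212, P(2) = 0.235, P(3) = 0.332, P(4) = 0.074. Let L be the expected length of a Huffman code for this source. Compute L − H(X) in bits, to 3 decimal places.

0.043 bits

Entropy H = −Σ p log₂ p ≈ 2.1781 bits.
Huffman merges: 37/500+147/1000→221/1000; 53/250+221/1000→433/1000; 47/200+83/250→567/1000; 433/1000+567/1000→1. L = 2221/1000 ≈ 2.2210.
L − H = 2.2210 − 2.1781 = 0.043 bits.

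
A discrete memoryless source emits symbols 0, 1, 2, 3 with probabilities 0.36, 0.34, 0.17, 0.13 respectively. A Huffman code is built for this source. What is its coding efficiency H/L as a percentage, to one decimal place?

96.8%

Entropy H = −Σ p log₂ p ≈ 1.8770 bits.
Huffman merges: 13/100+17/100→3/10; 3/10+17/50→16/25; 9/25+16/25→1. L = 97/50 ≈ 1.9400.
Efficiency = H/L = 1.8770/1.9400 = 96.8%.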